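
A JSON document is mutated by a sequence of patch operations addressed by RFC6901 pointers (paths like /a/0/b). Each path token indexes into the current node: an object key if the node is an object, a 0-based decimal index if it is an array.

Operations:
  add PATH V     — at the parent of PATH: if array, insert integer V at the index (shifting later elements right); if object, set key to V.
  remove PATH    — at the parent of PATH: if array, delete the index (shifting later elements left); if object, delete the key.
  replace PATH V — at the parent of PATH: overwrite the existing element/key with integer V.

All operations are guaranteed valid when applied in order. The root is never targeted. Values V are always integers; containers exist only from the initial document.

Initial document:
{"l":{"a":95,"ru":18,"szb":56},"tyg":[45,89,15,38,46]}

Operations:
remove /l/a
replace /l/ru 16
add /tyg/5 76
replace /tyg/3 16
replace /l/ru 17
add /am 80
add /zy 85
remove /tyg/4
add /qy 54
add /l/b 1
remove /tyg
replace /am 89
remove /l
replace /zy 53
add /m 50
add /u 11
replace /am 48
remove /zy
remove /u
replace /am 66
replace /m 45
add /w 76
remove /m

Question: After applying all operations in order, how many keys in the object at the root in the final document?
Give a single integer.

Answer: 3

Derivation:
After op 1 (remove /l/a): {"l":{"ru":18,"szb":56},"tyg":[45,89,15,38,46]}
After op 2 (replace /l/ru 16): {"l":{"ru":16,"szb":56},"tyg":[45,89,15,38,46]}
After op 3 (add /tyg/5 76): {"l":{"ru":16,"szb":56},"tyg":[45,89,15,38,46,76]}
After op 4 (replace /tyg/3 16): {"l":{"ru":16,"szb":56},"tyg":[45,89,15,16,46,76]}
After op 5 (replace /l/ru 17): {"l":{"ru":17,"szb":56},"tyg":[45,89,15,16,46,76]}
After op 6 (add /am 80): {"am":80,"l":{"ru":17,"szb":56},"tyg":[45,89,15,16,46,76]}
After op 7 (add /zy 85): {"am":80,"l":{"ru":17,"szb":56},"tyg":[45,89,15,16,46,76],"zy":85}
After op 8 (remove /tyg/4): {"am":80,"l":{"ru":17,"szb":56},"tyg":[45,89,15,16,76],"zy":85}
After op 9 (add /qy 54): {"am":80,"l":{"ru":17,"szb":56},"qy":54,"tyg":[45,89,15,16,76],"zy":85}
After op 10 (add /l/b 1): {"am":80,"l":{"b":1,"ru":17,"szb":56},"qy":54,"tyg":[45,89,15,16,76],"zy":85}
After op 11 (remove /tyg): {"am":80,"l":{"b":1,"ru":17,"szb":56},"qy":54,"zy":85}
After op 12 (replace /am 89): {"am":89,"l":{"b":1,"ru":17,"szb":56},"qy":54,"zy":85}
After op 13 (remove /l): {"am":89,"qy":54,"zy":85}
After op 14 (replace /zy 53): {"am":89,"qy":54,"zy":53}
After op 15 (add /m 50): {"am":89,"m":50,"qy":54,"zy":53}
After op 16 (add /u 11): {"am":89,"m":50,"qy":54,"u":11,"zy":53}
After op 17 (replace /am 48): {"am":48,"m":50,"qy":54,"u":11,"zy":53}
After op 18 (remove /zy): {"am":48,"m":50,"qy":54,"u":11}
After op 19 (remove /u): {"am":48,"m":50,"qy":54}
After op 20 (replace /am 66): {"am":66,"m":50,"qy":54}
After op 21 (replace /m 45): {"am":66,"m":45,"qy":54}
After op 22 (add /w 76): {"am":66,"m":45,"qy":54,"w":76}
After op 23 (remove /m): {"am":66,"qy":54,"w":76}
Size at the root: 3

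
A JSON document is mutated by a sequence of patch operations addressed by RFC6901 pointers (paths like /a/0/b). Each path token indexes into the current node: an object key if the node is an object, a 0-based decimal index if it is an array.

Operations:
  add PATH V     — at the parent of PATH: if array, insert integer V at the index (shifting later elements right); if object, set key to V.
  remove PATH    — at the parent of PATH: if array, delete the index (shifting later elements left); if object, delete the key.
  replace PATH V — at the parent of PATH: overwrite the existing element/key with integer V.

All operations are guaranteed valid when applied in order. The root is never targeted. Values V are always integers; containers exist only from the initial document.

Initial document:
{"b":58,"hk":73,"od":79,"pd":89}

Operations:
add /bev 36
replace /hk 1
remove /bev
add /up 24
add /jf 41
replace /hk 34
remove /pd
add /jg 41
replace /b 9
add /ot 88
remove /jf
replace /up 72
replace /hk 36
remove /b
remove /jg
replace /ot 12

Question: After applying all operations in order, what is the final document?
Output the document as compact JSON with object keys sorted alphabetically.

Answer: {"hk":36,"od":79,"ot":12,"up":72}

Derivation:
After op 1 (add /bev 36): {"b":58,"bev":36,"hk":73,"od":79,"pd":89}
After op 2 (replace /hk 1): {"b":58,"bev":36,"hk":1,"od":79,"pd":89}
After op 3 (remove /bev): {"b":58,"hk":1,"od":79,"pd":89}
After op 4 (add /up 24): {"b":58,"hk":1,"od":79,"pd":89,"up":24}
After op 5 (add /jf 41): {"b":58,"hk":1,"jf":41,"od":79,"pd":89,"up":24}
After op 6 (replace /hk 34): {"b":58,"hk":34,"jf":41,"od":79,"pd":89,"up":24}
After op 7 (remove /pd): {"b":58,"hk":34,"jf":41,"od":79,"up":24}
After op 8 (add /jg 41): {"b":58,"hk":34,"jf":41,"jg":41,"od":79,"up":24}
After op 9 (replace /b 9): {"b":9,"hk":34,"jf":41,"jg":41,"od":79,"up":24}
After op 10 (add /ot 88): {"b":9,"hk":34,"jf":41,"jg":41,"od":79,"ot":88,"up":24}
After op 11 (remove /jf): {"b":9,"hk":34,"jg":41,"od":79,"ot":88,"up":24}
After op 12 (replace /up 72): {"b":9,"hk":34,"jg":41,"od":79,"ot":88,"up":72}
After op 13 (replace /hk 36): {"b":9,"hk":36,"jg":41,"od":79,"ot":88,"up":72}
After op 14 (remove /b): {"hk":36,"jg":41,"od":79,"ot":88,"up":72}
After op 15 (remove /jg): {"hk":36,"od":79,"ot":88,"up":72}
After op 16 (replace /ot 12): {"hk":36,"od":79,"ot":12,"up":72}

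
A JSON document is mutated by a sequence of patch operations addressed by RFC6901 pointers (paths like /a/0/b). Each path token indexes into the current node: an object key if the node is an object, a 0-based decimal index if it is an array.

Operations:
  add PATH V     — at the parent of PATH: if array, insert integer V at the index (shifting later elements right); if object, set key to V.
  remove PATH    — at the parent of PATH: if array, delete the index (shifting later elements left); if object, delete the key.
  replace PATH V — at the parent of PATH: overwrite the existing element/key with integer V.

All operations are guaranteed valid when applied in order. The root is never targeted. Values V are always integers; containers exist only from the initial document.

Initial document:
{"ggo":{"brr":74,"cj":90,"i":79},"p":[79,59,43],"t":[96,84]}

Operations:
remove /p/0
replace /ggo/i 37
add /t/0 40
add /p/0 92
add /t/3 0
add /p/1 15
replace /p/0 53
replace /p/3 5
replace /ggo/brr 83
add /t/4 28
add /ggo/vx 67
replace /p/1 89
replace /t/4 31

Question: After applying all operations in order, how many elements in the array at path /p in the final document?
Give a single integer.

After op 1 (remove /p/0): {"ggo":{"brr":74,"cj":90,"i":79},"p":[59,43],"t":[96,84]}
After op 2 (replace /ggo/i 37): {"ggo":{"brr":74,"cj":90,"i":37},"p":[59,43],"t":[96,84]}
After op 3 (add /t/0 40): {"ggo":{"brr":74,"cj":90,"i":37},"p":[59,43],"t":[40,96,84]}
After op 4 (add /p/0 92): {"ggo":{"brr":74,"cj":90,"i":37},"p":[92,59,43],"t":[40,96,84]}
After op 5 (add /t/3 0): {"ggo":{"brr":74,"cj":90,"i":37},"p":[92,59,43],"t":[40,96,84,0]}
After op 6 (add /p/1 15): {"ggo":{"brr":74,"cj":90,"i":37},"p":[92,15,59,43],"t":[40,96,84,0]}
After op 7 (replace /p/0 53): {"ggo":{"brr":74,"cj":90,"i":37},"p":[53,15,59,43],"t":[40,96,84,0]}
After op 8 (replace /p/3 5): {"ggo":{"brr":74,"cj":90,"i":37},"p":[53,15,59,5],"t":[40,96,84,0]}
After op 9 (replace /ggo/brr 83): {"ggo":{"brr":83,"cj":90,"i":37},"p":[53,15,59,5],"t":[40,96,84,0]}
After op 10 (add /t/4 28): {"ggo":{"brr":83,"cj":90,"i":37},"p":[53,15,59,5],"t":[40,96,84,0,28]}
After op 11 (add /ggo/vx 67): {"ggo":{"brr":83,"cj":90,"i":37,"vx":67},"p":[53,15,59,5],"t":[40,96,84,0,28]}
After op 12 (replace /p/1 89): {"ggo":{"brr":83,"cj":90,"i":37,"vx":67},"p":[53,89,59,5],"t":[40,96,84,0,28]}
After op 13 (replace /t/4 31): {"ggo":{"brr":83,"cj":90,"i":37,"vx":67},"p":[53,89,59,5],"t":[40,96,84,0,31]}
Size at path /p: 4

Answer: 4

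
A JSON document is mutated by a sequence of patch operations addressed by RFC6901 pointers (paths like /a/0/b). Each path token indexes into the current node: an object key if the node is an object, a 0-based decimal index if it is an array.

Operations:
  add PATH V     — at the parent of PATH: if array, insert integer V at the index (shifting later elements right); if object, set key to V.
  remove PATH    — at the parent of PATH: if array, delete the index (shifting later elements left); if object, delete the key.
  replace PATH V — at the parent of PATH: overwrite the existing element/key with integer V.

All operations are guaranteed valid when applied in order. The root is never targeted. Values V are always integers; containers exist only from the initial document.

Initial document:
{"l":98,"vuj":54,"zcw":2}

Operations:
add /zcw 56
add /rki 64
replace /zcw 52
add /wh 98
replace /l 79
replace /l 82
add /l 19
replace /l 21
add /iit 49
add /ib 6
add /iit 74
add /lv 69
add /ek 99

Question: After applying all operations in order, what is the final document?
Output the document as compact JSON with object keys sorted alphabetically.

Answer: {"ek":99,"ib":6,"iit":74,"l":21,"lv":69,"rki":64,"vuj":54,"wh":98,"zcw":52}

Derivation:
After op 1 (add /zcw 56): {"l":98,"vuj":54,"zcw":56}
After op 2 (add /rki 64): {"l":98,"rki":64,"vuj":54,"zcw":56}
After op 3 (replace /zcw 52): {"l":98,"rki":64,"vuj":54,"zcw":52}
After op 4 (add /wh 98): {"l":98,"rki":64,"vuj":54,"wh":98,"zcw":52}
After op 5 (replace /l 79): {"l":79,"rki":64,"vuj":54,"wh":98,"zcw":52}
After op 6 (replace /l 82): {"l":82,"rki":64,"vuj":54,"wh":98,"zcw":52}
After op 7 (add /l 19): {"l":19,"rki":64,"vuj":54,"wh":98,"zcw":52}
After op 8 (replace /l 21): {"l":21,"rki":64,"vuj":54,"wh":98,"zcw":52}
After op 9 (add /iit 49): {"iit":49,"l":21,"rki":64,"vuj":54,"wh":98,"zcw":52}
After op 10 (add /ib 6): {"ib":6,"iit":49,"l":21,"rki":64,"vuj":54,"wh":98,"zcw":52}
After op 11 (add /iit 74): {"ib":6,"iit":74,"l":21,"rki":64,"vuj":54,"wh":98,"zcw":52}
After op 12 (add /lv 69): {"ib":6,"iit":74,"l":21,"lv":69,"rki":64,"vuj":54,"wh":98,"zcw":52}
After op 13 (add /ek 99): {"ek":99,"ib":6,"iit":74,"l":21,"lv":69,"rki":64,"vuj":54,"wh":98,"zcw":52}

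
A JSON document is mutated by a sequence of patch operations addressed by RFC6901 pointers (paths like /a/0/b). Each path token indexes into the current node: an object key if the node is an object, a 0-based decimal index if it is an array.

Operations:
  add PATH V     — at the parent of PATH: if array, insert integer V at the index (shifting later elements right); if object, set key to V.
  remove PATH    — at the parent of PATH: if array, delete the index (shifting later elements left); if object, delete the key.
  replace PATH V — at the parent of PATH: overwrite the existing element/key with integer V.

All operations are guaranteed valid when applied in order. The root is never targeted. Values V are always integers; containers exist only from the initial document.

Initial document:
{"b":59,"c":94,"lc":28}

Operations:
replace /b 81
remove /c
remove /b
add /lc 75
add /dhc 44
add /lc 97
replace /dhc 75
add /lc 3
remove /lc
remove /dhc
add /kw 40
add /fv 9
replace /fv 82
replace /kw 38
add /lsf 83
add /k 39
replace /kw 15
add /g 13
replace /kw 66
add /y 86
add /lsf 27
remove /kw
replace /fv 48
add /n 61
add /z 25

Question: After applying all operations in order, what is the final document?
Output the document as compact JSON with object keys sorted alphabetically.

After op 1 (replace /b 81): {"b":81,"c":94,"lc":28}
After op 2 (remove /c): {"b":81,"lc":28}
After op 3 (remove /b): {"lc":28}
After op 4 (add /lc 75): {"lc":75}
After op 5 (add /dhc 44): {"dhc":44,"lc":75}
After op 6 (add /lc 97): {"dhc":44,"lc":97}
After op 7 (replace /dhc 75): {"dhc":75,"lc":97}
After op 8 (add /lc 3): {"dhc":75,"lc":3}
After op 9 (remove /lc): {"dhc":75}
After op 10 (remove /dhc): {}
After op 11 (add /kw 40): {"kw":40}
After op 12 (add /fv 9): {"fv":9,"kw":40}
After op 13 (replace /fv 82): {"fv":82,"kw":40}
After op 14 (replace /kw 38): {"fv":82,"kw":38}
After op 15 (add /lsf 83): {"fv":82,"kw":38,"lsf":83}
After op 16 (add /k 39): {"fv":82,"k":39,"kw":38,"lsf":83}
After op 17 (replace /kw 15): {"fv":82,"k":39,"kw":15,"lsf":83}
After op 18 (add /g 13): {"fv":82,"g":13,"k":39,"kw":15,"lsf":83}
After op 19 (replace /kw 66): {"fv":82,"g":13,"k":39,"kw":66,"lsf":83}
After op 20 (add /y 86): {"fv":82,"g":13,"k":39,"kw":66,"lsf":83,"y":86}
After op 21 (add /lsf 27): {"fv":82,"g":13,"k":39,"kw":66,"lsf":27,"y":86}
After op 22 (remove /kw): {"fv":82,"g":13,"k":39,"lsf":27,"y":86}
After op 23 (replace /fv 48): {"fv":48,"g":13,"k":39,"lsf":27,"y":86}
After op 24 (add /n 61): {"fv":48,"g":13,"k":39,"lsf":27,"n":61,"y":86}
After op 25 (add /z 25): {"fv":48,"g":13,"k":39,"lsf":27,"n":61,"y":86,"z":25}

Answer: {"fv":48,"g":13,"k":39,"lsf":27,"n":61,"y":86,"z":25}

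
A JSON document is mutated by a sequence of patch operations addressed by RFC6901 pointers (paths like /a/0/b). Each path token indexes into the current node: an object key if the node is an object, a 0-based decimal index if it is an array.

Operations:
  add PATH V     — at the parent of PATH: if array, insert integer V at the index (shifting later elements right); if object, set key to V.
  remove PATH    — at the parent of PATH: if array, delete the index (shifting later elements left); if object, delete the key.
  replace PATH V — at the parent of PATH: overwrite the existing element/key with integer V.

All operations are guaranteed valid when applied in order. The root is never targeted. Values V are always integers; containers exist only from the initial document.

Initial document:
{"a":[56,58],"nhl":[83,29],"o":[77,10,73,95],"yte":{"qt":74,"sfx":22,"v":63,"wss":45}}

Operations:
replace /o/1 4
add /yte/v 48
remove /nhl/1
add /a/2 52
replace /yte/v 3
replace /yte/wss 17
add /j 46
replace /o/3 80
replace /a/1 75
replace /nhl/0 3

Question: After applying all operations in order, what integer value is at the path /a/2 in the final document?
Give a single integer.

Answer: 52

Derivation:
After op 1 (replace /o/1 4): {"a":[56,58],"nhl":[83,29],"o":[77,4,73,95],"yte":{"qt":74,"sfx":22,"v":63,"wss":45}}
After op 2 (add /yte/v 48): {"a":[56,58],"nhl":[83,29],"o":[77,4,73,95],"yte":{"qt":74,"sfx":22,"v":48,"wss":45}}
After op 3 (remove /nhl/1): {"a":[56,58],"nhl":[83],"o":[77,4,73,95],"yte":{"qt":74,"sfx":22,"v":48,"wss":45}}
After op 4 (add /a/2 52): {"a":[56,58,52],"nhl":[83],"o":[77,4,73,95],"yte":{"qt":74,"sfx":22,"v":48,"wss":45}}
After op 5 (replace /yte/v 3): {"a":[56,58,52],"nhl":[83],"o":[77,4,73,95],"yte":{"qt":74,"sfx":22,"v":3,"wss":45}}
After op 6 (replace /yte/wss 17): {"a":[56,58,52],"nhl":[83],"o":[77,4,73,95],"yte":{"qt":74,"sfx":22,"v":3,"wss":17}}
After op 7 (add /j 46): {"a":[56,58,52],"j":46,"nhl":[83],"o":[77,4,73,95],"yte":{"qt":74,"sfx":22,"v":3,"wss":17}}
After op 8 (replace /o/3 80): {"a":[56,58,52],"j":46,"nhl":[83],"o":[77,4,73,80],"yte":{"qt":74,"sfx":22,"v":3,"wss":17}}
After op 9 (replace /a/1 75): {"a":[56,75,52],"j":46,"nhl":[83],"o":[77,4,73,80],"yte":{"qt":74,"sfx":22,"v":3,"wss":17}}
After op 10 (replace /nhl/0 3): {"a":[56,75,52],"j":46,"nhl":[3],"o":[77,4,73,80],"yte":{"qt":74,"sfx":22,"v":3,"wss":17}}
Value at /a/2: 52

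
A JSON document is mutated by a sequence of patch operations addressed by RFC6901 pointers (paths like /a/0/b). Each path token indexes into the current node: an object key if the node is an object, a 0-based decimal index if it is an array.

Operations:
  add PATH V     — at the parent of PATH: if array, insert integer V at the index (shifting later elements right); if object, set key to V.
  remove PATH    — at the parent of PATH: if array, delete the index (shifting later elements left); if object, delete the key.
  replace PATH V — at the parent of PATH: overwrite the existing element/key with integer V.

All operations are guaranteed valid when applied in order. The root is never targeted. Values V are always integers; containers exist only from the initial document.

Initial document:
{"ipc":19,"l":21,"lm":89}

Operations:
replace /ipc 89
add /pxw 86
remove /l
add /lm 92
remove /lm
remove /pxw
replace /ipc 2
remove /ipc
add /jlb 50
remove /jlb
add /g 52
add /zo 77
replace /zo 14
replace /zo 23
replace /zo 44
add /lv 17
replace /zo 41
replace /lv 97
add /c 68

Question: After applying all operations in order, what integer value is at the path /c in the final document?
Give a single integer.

Answer: 68

Derivation:
After op 1 (replace /ipc 89): {"ipc":89,"l":21,"lm":89}
After op 2 (add /pxw 86): {"ipc":89,"l":21,"lm":89,"pxw":86}
After op 3 (remove /l): {"ipc":89,"lm":89,"pxw":86}
After op 4 (add /lm 92): {"ipc":89,"lm":92,"pxw":86}
After op 5 (remove /lm): {"ipc":89,"pxw":86}
After op 6 (remove /pxw): {"ipc":89}
After op 7 (replace /ipc 2): {"ipc":2}
After op 8 (remove /ipc): {}
After op 9 (add /jlb 50): {"jlb":50}
After op 10 (remove /jlb): {}
After op 11 (add /g 52): {"g":52}
After op 12 (add /zo 77): {"g":52,"zo":77}
After op 13 (replace /zo 14): {"g":52,"zo":14}
After op 14 (replace /zo 23): {"g":52,"zo":23}
After op 15 (replace /zo 44): {"g":52,"zo":44}
After op 16 (add /lv 17): {"g":52,"lv":17,"zo":44}
After op 17 (replace /zo 41): {"g":52,"lv":17,"zo":41}
After op 18 (replace /lv 97): {"g":52,"lv":97,"zo":41}
After op 19 (add /c 68): {"c":68,"g":52,"lv":97,"zo":41}
Value at /c: 68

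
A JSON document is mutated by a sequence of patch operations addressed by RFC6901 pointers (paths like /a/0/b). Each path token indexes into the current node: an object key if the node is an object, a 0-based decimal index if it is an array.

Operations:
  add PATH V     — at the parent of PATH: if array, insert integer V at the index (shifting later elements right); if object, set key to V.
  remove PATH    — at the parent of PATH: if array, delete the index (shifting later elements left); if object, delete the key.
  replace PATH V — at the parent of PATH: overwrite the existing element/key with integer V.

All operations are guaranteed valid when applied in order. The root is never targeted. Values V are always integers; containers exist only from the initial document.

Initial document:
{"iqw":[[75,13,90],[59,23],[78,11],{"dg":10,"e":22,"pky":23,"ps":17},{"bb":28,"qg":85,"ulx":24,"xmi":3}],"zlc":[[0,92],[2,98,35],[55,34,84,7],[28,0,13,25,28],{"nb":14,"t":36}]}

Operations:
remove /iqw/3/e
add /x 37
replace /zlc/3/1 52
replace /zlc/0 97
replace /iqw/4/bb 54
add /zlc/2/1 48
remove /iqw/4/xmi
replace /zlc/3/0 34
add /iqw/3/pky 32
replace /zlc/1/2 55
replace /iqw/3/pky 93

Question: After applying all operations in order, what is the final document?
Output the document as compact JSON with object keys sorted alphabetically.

Answer: {"iqw":[[75,13,90],[59,23],[78,11],{"dg":10,"pky":93,"ps":17},{"bb":54,"qg":85,"ulx":24}],"x":37,"zlc":[97,[2,98,55],[55,48,34,84,7],[34,52,13,25,28],{"nb":14,"t":36}]}

Derivation:
After op 1 (remove /iqw/3/e): {"iqw":[[75,13,90],[59,23],[78,11],{"dg":10,"pky":23,"ps":17},{"bb":28,"qg":85,"ulx":24,"xmi":3}],"zlc":[[0,92],[2,98,35],[55,34,84,7],[28,0,13,25,28],{"nb":14,"t":36}]}
After op 2 (add /x 37): {"iqw":[[75,13,90],[59,23],[78,11],{"dg":10,"pky":23,"ps":17},{"bb":28,"qg":85,"ulx":24,"xmi":3}],"x":37,"zlc":[[0,92],[2,98,35],[55,34,84,7],[28,0,13,25,28],{"nb":14,"t":36}]}
After op 3 (replace /zlc/3/1 52): {"iqw":[[75,13,90],[59,23],[78,11],{"dg":10,"pky":23,"ps":17},{"bb":28,"qg":85,"ulx":24,"xmi":3}],"x":37,"zlc":[[0,92],[2,98,35],[55,34,84,7],[28,52,13,25,28],{"nb":14,"t":36}]}
After op 4 (replace /zlc/0 97): {"iqw":[[75,13,90],[59,23],[78,11],{"dg":10,"pky":23,"ps":17},{"bb":28,"qg":85,"ulx":24,"xmi":3}],"x":37,"zlc":[97,[2,98,35],[55,34,84,7],[28,52,13,25,28],{"nb":14,"t":36}]}
After op 5 (replace /iqw/4/bb 54): {"iqw":[[75,13,90],[59,23],[78,11],{"dg":10,"pky":23,"ps":17},{"bb":54,"qg":85,"ulx":24,"xmi":3}],"x":37,"zlc":[97,[2,98,35],[55,34,84,7],[28,52,13,25,28],{"nb":14,"t":36}]}
After op 6 (add /zlc/2/1 48): {"iqw":[[75,13,90],[59,23],[78,11],{"dg":10,"pky":23,"ps":17},{"bb":54,"qg":85,"ulx":24,"xmi":3}],"x":37,"zlc":[97,[2,98,35],[55,48,34,84,7],[28,52,13,25,28],{"nb":14,"t":36}]}
After op 7 (remove /iqw/4/xmi): {"iqw":[[75,13,90],[59,23],[78,11],{"dg":10,"pky":23,"ps":17},{"bb":54,"qg":85,"ulx":24}],"x":37,"zlc":[97,[2,98,35],[55,48,34,84,7],[28,52,13,25,28],{"nb":14,"t":36}]}
After op 8 (replace /zlc/3/0 34): {"iqw":[[75,13,90],[59,23],[78,11],{"dg":10,"pky":23,"ps":17},{"bb":54,"qg":85,"ulx":24}],"x":37,"zlc":[97,[2,98,35],[55,48,34,84,7],[34,52,13,25,28],{"nb":14,"t":36}]}
After op 9 (add /iqw/3/pky 32): {"iqw":[[75,13,90],[59,23],[78,11],{"dg":10,"pky":32,"ps":17},{"bb":54,"qg":85,"ulx":24}],"x":37,"zlc":[97,[2,98,35],[55,48,34,84,7],[34,52,13,25,28],{"nb":14,"t":36}]}
After op 10 (replace /zlc/1/2 55): {"iqw":[[75,13,90],[59,23],[78,11],{"dg":10,"pky":32,"ps":17},{"bb":54,"qg":85,"ulx":24}],"x":37,"zlc":[97,[2,98,55],[55,48,34,84,7],[34,52,13,25,28],{"nb":14,"t":36}]}
After op 11 (replace /iqw/3/pky 93): {"iqw":[[75,13,90],[59,23],[78,11],{"dg":10,"pky":93,"ps":17},{"bb":54,"qg":85,"ulx":24}],"x":37,"zlc":[97,[2,98,55],[55,48,34,84,7],[34,52,13,25,28],{"nb":14,"t":36}]}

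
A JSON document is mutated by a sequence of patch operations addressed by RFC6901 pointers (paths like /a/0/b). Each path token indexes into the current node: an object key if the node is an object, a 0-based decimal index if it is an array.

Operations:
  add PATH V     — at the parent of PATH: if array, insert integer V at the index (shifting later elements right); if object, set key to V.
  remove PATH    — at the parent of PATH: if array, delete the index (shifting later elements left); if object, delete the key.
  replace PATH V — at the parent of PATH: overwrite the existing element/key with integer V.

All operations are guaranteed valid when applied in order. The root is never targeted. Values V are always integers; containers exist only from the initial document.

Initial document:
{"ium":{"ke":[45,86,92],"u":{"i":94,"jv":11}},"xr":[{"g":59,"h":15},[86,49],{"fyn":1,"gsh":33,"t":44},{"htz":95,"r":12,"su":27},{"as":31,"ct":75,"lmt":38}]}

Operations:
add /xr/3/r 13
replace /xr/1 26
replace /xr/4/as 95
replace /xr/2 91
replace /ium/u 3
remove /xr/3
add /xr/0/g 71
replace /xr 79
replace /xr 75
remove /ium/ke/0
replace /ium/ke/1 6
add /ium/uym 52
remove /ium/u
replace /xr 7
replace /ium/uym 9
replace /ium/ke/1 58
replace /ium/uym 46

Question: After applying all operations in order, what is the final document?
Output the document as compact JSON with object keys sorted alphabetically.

Answer: {"ium":{"ke":[86,58],"uym":46},"xr":7}

Derivation:
After op 1 (add /xr/3/r 13): {"ium":{"ke":[45,86,92],"u":{"i":94,"jv":11}},"xr":[{"g":59,"h":15},[86,49],{"fyn":1,"gsh":33,"t":44},{"htz":95,"r":13,"su":27},{"as":31,"ct":75,"lmt":38}]}
After op 2 (replace /xr/1 26): {"ium":{"ke":[45,86,92],"u":{"i":94,"jv":11}},"xr":[{"g":59,"h":15},26,{"fyn":1,"gsh":33,"t":44},{"htz":95,"r":13,"su":27},{"as":31,"ct":75,"lmt":38}]}
After op 3 (replace /xr/4/as 95): {"ium":{"ke":[45,86,92],"u":{"i":94,"jv":11}},"xr":[{"g":59,"h":15},26,{"fyn":1,"gsh":33,"t":44},{"htz":95,"r":13,"su":27},{"as":95,"ct":75,"lmt":38}]}
After op 4 (replace /xr/2 91): {"ium":{"ke":[45,86,92],"u":{"i":94,"jv":11}},"xr":[{"g":59,"h":15},26,91,{"htz":95,"r":13,"su":27},{"as":95,"ct":75,"lmt":38}]}
After op 5 (replace /ium/u 3): {"ium":{"ke":[45,86,92],"u":3},"xr":[{"g":59,"h":15},26,91,{"htz":95,"r":13,"su":27},{"as":95,"ct":75,"lmt":38}]}
After op 6 (remove /xr/3): {"ium":{"ke":[45,86,92],"u":3},"xr":[{"g":59,"h":15},26,91,{"as":95,"ct":75,"lmt":38}]}
After op 7 (add /xr/0/g 71): {"ium":{"ke":[45,86,92],"u":3},"xr":[{"g":71,"h":15},26,91,{"as":95,"ct":75,"lmt":38}]}
After op 8 (replace /xr 79): {"ium":{"ke":[45,86,92],"u":3},"xr":79}
After op 9 (replace /xr 75): {"ium":{"ke":[45,86,92],"u":3},"xr":75}
After op 10 (remove /ium/ke/0): {"ium":{"ke":[86,92],"u":3},"xr":75}
After op 11 (replace /ium/ke/1 6): {"ium":{"ke":[86,6],"u":3},"xr":75}
After op 12 (add /ium/uym 52): {"ium":{"ke":[86,6],"u":3,"uym":52},"xr":75}
After op 13 (remove /ium/u): {"ium":{"ke":[86,6],"uym":52},"xr":75}
After op 14 (replace /xr 7): {"ium":{"ke":[86,6],"uym":52},"xr":7}
After op 15 (replace /ium/uym 9): {"ium":{"ke":[86,6],"uym":9},"xr":7}
After op 16 (replace /ium/ke/1 58): {"ium":{"ke":[86,58],"uym":9},"xr":7}
After op 17 (replace /ium/uym 46): {"ium":{"ke":[86,58],"uym":46},"xr":7}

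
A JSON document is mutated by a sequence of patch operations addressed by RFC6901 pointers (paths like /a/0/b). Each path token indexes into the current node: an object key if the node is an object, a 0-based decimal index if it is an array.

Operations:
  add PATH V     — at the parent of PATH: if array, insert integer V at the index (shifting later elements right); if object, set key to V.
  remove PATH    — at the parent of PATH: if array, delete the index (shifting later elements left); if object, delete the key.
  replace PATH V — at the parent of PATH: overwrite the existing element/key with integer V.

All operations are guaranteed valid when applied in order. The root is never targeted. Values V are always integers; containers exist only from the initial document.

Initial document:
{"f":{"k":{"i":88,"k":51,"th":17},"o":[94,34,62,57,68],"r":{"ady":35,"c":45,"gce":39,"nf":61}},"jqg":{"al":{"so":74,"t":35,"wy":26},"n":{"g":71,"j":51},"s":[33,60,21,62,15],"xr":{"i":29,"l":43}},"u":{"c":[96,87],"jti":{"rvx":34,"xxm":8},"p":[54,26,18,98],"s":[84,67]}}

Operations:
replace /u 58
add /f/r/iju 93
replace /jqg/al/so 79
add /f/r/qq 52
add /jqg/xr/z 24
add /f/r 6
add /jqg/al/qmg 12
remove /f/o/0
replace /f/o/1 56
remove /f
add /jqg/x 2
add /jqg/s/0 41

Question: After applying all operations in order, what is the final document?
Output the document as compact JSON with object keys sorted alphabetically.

Answer: {"jqg":{"al":{"qmg":12,"so":79,"t":35,"wy":26},"n":{"g":71,"j":51},"s":[41,33,60,21,62,15],"x":2,"xr":{"i":29,"l":43,"z":24}},"u":58}

Derivation:
After op 1 (replace /u 58): {"f":{"k":{"i":88,"k":51,"th":17},"o":[94,34,62,57,68],"r":{"ady":35,"c":45,"gce":39,"nf":61}},"jqg":{"al":{"so":74,"t":35,"wy":26},"n":{"g":71,"j":51},"s":[33,60,21,62,15],"xr":{"i":29,"l":43}},"u":58}
After op 2 (add /f/r/iju 93): {"f":{"k":{"i":88,"k":51,"th":17},"o":[94,34,62,57,68],"r":{"ady":35,"c":45,"gce":39,"iju":93,"nf":61}},"jqg":{"al":{"so":74,"t":35,"wy":26},"n":{"g":71,"j":51},"s":[33,60,21,62,15],"xr":{"i":29,"l":43}},"u":58}
After op 3 (replace /jqg/al/so 79): {"f":{"k":{"i":88,"k":51,"th":17},"o":[94,34,62,57,68],"r":{"ady":35,"c":45,"gce":39,"iju":93,"nf":61}},"jqg":{"al":{"so":79,"t":35,"wy":26},"n":{"g":71,"j":51},"s":[33,60,21,62,15],"xr":{"i":29,"l":43}},"u":58}
After op 4 (add /f/r/qq 52): {"f":{"k":{"i":88,"k":51,"th":17},"o":[94,34,62,57,68],"r":{"ady":35,"c":45,"gce":39,"iju":93,"nf":61,"qq":52}},"jqg":{"al":{"so":79,"t":35,"wy":26},"n":{"g":71,"j":51},"s":[33,60,21,62,15],"xr":{"i":29,"l":43}},"u":58}
After op 5 (add /jqg/xr/z 24): {"f":{"k":{"i":88,"k":51,"th":17},"o":[94,34,62,57,68],"r":{"ady":35,"c":45,"gce":39,"iju":93,"nf":61,"qq":52}},"jqg":{"al":{"so":79,"t":35,"wy":26},"n":{"g":71,"j":51},"s":[33,60,21,62,15],"xr":{"i":29,"l":43,"z":24}},"u":58}
After op 6 (add /f/r 6): {"f":{"k":{"i":88,"k":51,"th":17},"o":[94,34,62,57,68],"r":6},"jqg":{"al":{"so":79,"t":35,"wy":26},"n":{"g":71,"j":51},"s":[33,60,21,62,15],"xr":{"i":29,"l":43,"z":24}},"u":58}
After op 7 (add /jqg/al/qmg 12): {"f":{"k":{"i":88,"k":51,"th":17},"o":[94,34,62,57,68],"r":6},"jqg":{"al":{"qmg":12,"so":79,"t":35,"wy":26},"n":{"g":71,"j":51},"s":[33,60,21,62,15],"xr":{"i":29,"l":43,"z":24}},"u":58}
After op 8 (remove /f/o/0): {"f":{"k":{"i":88,"k":51,"th":17},"o":[34,62,57,68],"r":6},"jqg":{"al":{"qmg":12,"so":79,"t":35,"wy":26},"n":{"g":71,"j":51},"s":[33,60,21,62,15],"xr":{"i":29,"l":43,"z":24}},"u":58}
After op 9 (replace /f/o/1 56): {"f":{"k":{"i":88,"k":51,"th":17},"o":[34,56,57,68],"r":6},"jqg":{"al":{"qmg":12,"so":79,"t":35,"wy":26},"n":{"g":71,"j":51},"s":[33,60,21,62,15],"xr":{"i":29,"l":43,"z":24}},"u":58}
After op 10 (remove /f): {"jqg":{"al":{"qmg":12,"so":79,"t":35,"wy":26},"n":{"g":71,"j":51},"s":[33,60,21,62,15],"xr":{"i":29,"l":43,"z":24}},"u":58}
After op 11 (add /jqg/x 2): {"jqg":{"al":{"qmg":12,"so":79,"t":35,"wy":26},"n":{"g":71,"j":51},"s":[33,60,21,62,15],"x":2,"xr":{"i":29,"l":43,"z":24}},"u":58}
After op 12 (add /jqg/s/0 41): {"jqg":{"al":{"qmg":12,"so":79,"t":35,"wy":26},"n":{"g":71,"j":51},"s":[41,33,60,21,62,15],"x":2,"xr":{"i":29,"l":43,"z":24}},"u":58}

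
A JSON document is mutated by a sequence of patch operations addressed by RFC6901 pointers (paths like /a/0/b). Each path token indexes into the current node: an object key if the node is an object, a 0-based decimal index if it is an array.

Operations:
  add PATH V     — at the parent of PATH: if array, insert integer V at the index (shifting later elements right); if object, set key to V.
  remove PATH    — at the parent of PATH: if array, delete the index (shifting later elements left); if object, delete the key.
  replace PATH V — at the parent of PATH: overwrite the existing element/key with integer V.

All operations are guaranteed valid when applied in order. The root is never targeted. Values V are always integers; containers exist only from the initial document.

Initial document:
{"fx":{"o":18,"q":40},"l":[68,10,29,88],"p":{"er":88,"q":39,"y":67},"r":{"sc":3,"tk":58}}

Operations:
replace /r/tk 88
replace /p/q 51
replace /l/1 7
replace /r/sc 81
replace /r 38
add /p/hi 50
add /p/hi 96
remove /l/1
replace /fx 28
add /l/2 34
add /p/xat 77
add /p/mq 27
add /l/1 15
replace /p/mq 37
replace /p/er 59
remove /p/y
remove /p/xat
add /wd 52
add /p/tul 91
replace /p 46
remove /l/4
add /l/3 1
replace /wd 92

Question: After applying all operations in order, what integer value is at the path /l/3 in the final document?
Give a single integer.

Answer: 1

Derivation:
After op 1 (replace /r/tk 88): {"fx":{"o":18,"q":40},"l":[68,10,29,88],"p":{"er":88,"q":39,"y":67},"r":{"sc":3,"tk":88}}
After op 2 (replace /p/q 51): {"fx":{"o":18,"q":40},"l":[68,10,29,88],"p":{"er":88,"q":51,"y":67},"r":{"sc":3,"tk":88}}
After op 3 (replace /l/1 7): {"fx":{"o":18,"q":40},"l":[68,7,29,88],"p":{"er":88,"q":51,"y":67},"r":{"sc":3,"tk":88}}
After op 4 (replace /r/sc 81): {"fx":{"o":18,"q":40},"l":[68,7,29,88],"p":{"er":88,"q":51,"y":67},"r":{"sc":81,"tk":88}}
After op 5 (replace /r 38): {"fx":{"o":18,"q":40},"l":[68,7,29,88],"p":{"er":88,"q":51,"y":67},"r":38}
After op 6 (add /p/hi 50): {"fx":{"o":18,"q":40},"l":[68,7,29,88],"p":{"er":88,"hi":50,"q":51,"y":67},"r":38}
After op 7 (add /p/hi 96): {"fx":{"o":18,"q":40},"l":[68,7,29,88],"p":{"er":88,"hi":96,"q":51,"y":67},"r":38}
After op 8 (remove /l/1): {"fx":{"o":18,"q":40},"l":[68,29,88],"p":{"er":88,"hi":96,"q":51,"y":67},"r":38}
After op 9 (replace /fx 28): {"fx":28,"l":[68,29,88],"p":{"er":88,"hi":96,"q":51,"y":67},"r":38}
After op 10 (add /l/2 34): {"fx":28,"l":[68,29,34,88],"p":{"er":88,"hi":96,"q":51,"y":67},"r":38}
After op 11 (add /p/xat 77): {"fx":28,"l":[68,29,34,88],"p":{"er":88,"hi":96,"q":51,"xat":77,"y":67},"r":38}
After op 12 (add /p/mq 27): {"fx":28,"l":[68,29,34,88],"p":{"er":88,"hi":96,"mq":27,"q":51,"xat":77,"y":67},"r":38}
After op 13 (add /l/1 15): {"fx":28,"l":[68,15,29,34,88],"p":{"er":88,"hi":96,"mq":27,"q":51,"xat":77,"y":67},"r":38}
After op 14 (replace /p/mq 37): {"fx":28,"l":[68,15,29,34,88],"p":{"er":88,"hi":96,"mq":37,"q":51,"xat":77,"y":67},"r":38}
After op 15 (replace /p/er 59): {"fx":28,"l":[68,15,29,34,88],"p":{"er":59,"hi":96,"mq":37,"q":51,"xat":77,"y":67},"r":38}
After op 16 (remove /p/y): {"fx":28,"l":[68,15,29,34,88],"p":{"er":59,"hi":96,"mq":37,"q":51,"xat":77},"r":38}
After op 17 (remove /p/xat): {"fx":28,"l":[68,15,29,34,88],"p":{"er":59,"hi":96,"mq":37,"q":51},"r":38}
After op 18 (add /wd 52): {"fx":28,"l":[68,15,29,34,88],"p":{"er":59,"hi":96,"mq":37,"q":51},"r":38,"wd":52}
After op 19 (add /p/tul 91): {"fx":28,"l":[68,15,29,34,88],"p":{"er":59,"hi":96,"mq":37,"q":51,"tul":91},"r":38,"wd":52}
After op 20 (replace /p 46): {"fx":28,"l":[68,15,29,34,88],"p":46,"r":38,"wd":52}
After op 21 (remove /l/4): {"fx":28,"l":[68,15,29,34],"p":46,"r":38,"wd":52}
After op 22 (add /l/3 1): {"fx":28,"l":[68,15,29,1,34],"p":46,"r":38,"wd":52}
After op 23 (replace /wd 92): {"fx":28,"l":[68,15,29,1,34],"p":46,"r":38,"wd":92}
Value at /l/3: 1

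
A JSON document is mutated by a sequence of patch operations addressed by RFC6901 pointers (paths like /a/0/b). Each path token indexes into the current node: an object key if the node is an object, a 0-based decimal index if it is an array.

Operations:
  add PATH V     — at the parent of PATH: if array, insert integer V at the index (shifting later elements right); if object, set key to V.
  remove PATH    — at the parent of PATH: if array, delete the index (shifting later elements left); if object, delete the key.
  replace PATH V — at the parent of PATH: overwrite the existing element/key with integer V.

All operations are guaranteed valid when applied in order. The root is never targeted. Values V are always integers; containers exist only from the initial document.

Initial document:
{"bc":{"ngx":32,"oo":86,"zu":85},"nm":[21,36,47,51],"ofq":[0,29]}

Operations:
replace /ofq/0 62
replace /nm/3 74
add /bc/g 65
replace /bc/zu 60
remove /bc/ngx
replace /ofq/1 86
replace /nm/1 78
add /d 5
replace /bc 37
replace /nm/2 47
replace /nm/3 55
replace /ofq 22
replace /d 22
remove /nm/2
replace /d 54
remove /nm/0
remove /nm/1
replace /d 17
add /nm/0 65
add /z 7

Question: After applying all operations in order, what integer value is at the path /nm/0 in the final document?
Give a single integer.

After op 1 (replace /ofq/0 62): {"bc":{"ngx":32,"oo":86,"zu":85},"nm":[21,36,47,51],"ofq":[62,29]}
After op 2 (replace /nm/3 74): {"bc":{"ngx":32,"oo":86,"zu":85},"nm":[21,36,47,74],"ofq":[62,29]}
After op 3 (add /bc/g 65): {"bc":{"g":65,"ngx":32,"oo":86,"zu":85},"nm":[21,36,47,74],"ofq":[62,29]}
After op 4 (replace /bc/zu 60): {"bc":{"g":65,"ngx":32,"oo":86,"zu":60},"nm":[21,36,47,74],"ofq":[62,29]}
After op 5 (remove /bc/ngx): {"bc":{"g":65,"oo":86,"zu":60},"nm":[21,36,47,74],"ofq":[62,29]}
After op 6 (replace /ofq/1 86): {"bc":{"g":65,"oo":86,"zu":60},"nm":[21,36,47,74],"ofq":[62,86]}
After op 7 (replace /nm/1 78): {"bc":{"g":65,"oo":86,"zu":60},"nm":[21,78,47,74],"ofq":[62,86]}
After op 8 (add /d 5): {"bc":{"g":65,"oo":86,"zu":60},"d":5,"nm":[21,78,47,74],"ofq":[62,86]}
After op 9 (replace /bc 37): {"bc":37,"d":5,"nm":[21,78,47,74],"ofq":[62,86]}
After op 10 (replace /nm/2 47): {"bc":37,"d":5,"nm":[21,78,47,74],"ofq":[62,86]}
After op 11 (replace /nm/3 55): {"bc":37,"d":5,"nm":[21,78,47,55],"ofq":[62,86]}
After op 12 (replace /ofq 22): {"bc":37,"d":5,"nm":[21,78,47,55],"ofq":22}
After op 13 (replace /d 22): {"bc":37,"d":22,"nm":[21,78,47,55],"ofq":22}
After op 14 (remove /nm/2): {"bc":37,"d":22,"nm":[21,78,55],"ofq":22}
After op 15 (replace /d 54): {"bc":37,"d":54,"nm":[21,78,55],"ofq":22}
After op 16 (remove /nm/0): {"bc":37,"d":54,"nm":[78,55],"ofq":22}
After op 17 (remove /nm/1): {"bc":37,"d":54,"nm":[78],"ofq":22}
After op 18 (replace /d 17): {"bc":37,"d":17,"nm":[78],"ofq":22}
After op 19 (add /nm/0 65): {"bc":37,"d":17,"nm":[65,78],"ofq":22}
After op 20 (add /z 7): {"bc":37,"d":17,"nm":[65,78],"ofq":22,"z":7}
Value at /nm/0: 65

Answer: 65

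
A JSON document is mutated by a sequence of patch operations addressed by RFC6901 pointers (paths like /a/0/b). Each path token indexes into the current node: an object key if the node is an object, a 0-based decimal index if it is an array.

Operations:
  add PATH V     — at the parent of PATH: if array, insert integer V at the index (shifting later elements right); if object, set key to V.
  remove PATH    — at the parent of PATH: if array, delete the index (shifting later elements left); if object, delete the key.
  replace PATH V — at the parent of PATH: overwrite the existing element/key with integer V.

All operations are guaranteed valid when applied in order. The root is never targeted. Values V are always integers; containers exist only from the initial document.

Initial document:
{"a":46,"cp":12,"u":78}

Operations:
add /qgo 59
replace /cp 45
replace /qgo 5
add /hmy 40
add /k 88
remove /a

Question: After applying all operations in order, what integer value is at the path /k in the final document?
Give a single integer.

Answer: 88

Derivation:
After op 1 (add /qgo 59): {"a":46,"cp":12,"qgo":59,"u":78}
After op 2 (replace /cp 45): {"a":46,"cp":45,"qgo":59,"u":78}
After op 3 (replace /qgo 5): {"a":46,"cp":45,"qgo":5,"u":78}
After op 4 (add /hmy 40): {"a":46,"cp":45,"hmy":40,"qgo":5,"u":78}
After op 5 (add /k 88): {"a":46,"cp":45,"hmy":40,"k":88,"qgo":5,"u":78}
After op 6 (remove /a): {"cp":45,"hmy":40,"k":88,"qgo":5,"u":78}
Value at /k: 88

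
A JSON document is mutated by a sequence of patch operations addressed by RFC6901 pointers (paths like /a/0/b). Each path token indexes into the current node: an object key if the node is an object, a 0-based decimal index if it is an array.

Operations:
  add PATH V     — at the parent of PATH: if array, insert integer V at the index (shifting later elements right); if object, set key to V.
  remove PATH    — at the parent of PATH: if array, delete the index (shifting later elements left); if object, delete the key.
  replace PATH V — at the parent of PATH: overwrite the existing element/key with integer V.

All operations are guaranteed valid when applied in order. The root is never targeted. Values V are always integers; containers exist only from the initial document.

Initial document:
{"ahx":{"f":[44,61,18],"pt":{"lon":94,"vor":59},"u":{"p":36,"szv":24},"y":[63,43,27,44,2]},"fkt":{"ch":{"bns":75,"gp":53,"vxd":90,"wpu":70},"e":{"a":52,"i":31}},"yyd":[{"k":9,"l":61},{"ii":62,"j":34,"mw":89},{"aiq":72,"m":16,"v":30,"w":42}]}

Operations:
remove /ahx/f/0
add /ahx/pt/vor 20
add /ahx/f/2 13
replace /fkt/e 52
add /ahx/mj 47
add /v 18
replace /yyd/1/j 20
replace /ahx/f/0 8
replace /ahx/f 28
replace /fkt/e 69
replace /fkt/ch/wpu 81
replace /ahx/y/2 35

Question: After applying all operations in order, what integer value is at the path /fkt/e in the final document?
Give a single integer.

After op 1 (remove /ahx/f/0): {"ahx":{"f":[61,18],"pt":{"lon":94,"vor":59},"u":{"p":36,"szv":24},"y":[63,43,27,44,2]},"fkt":{"ch":{"bns":75,"gp":53,"vxd":90,"wpu":70},"e":{"a":52,"i":31}},"yyd":[{"k":9,"l":61},{"ii":62,"j":34,"mw":89},{"aiq":72,"m":16,"v":30,"w":42}]}
After op 2 (add /ahx/pt/vor 20): {"ahx":{"f":[61,18],"pt":{"lon":94,"vor":20},"u":{"p":36,"szv":24},"y":[63,43,27,44,2]},"fkt":{"ch":{"bns":75,"gp":53,"vxd":90,"wpu":70},"e":{"a":52,"i":31}},"yyd":[{"k":9,"l":61},{"ii":62,"j":34,"mw":89},{"aiq":72,"m":16,"v":30,"w":42}]}
After op 3 (add /ahx/f/2 13): {"ahx":{"f":[61,18,13],"pt":{"lon":94,"vor":20},"u":{"p":36,"szv":24},"y":[63,43,27,44,2]},"fkt":{"ch":{"bns":75,"gp":53,"vxd":90,"wpu":70},"e":{"a":52,"i":31}},"yyd":[{"k":9,"l":61},{"ii":62,"j":34,"mw":89},{"aiq":72,"m":16,"v":30,"w":42}]}
After op 4 (replace /fkt/e 52): {"ahx":{"f":[61,18,13],"pt":{"lon":94,"vor":20},"u":{"p":36,"szv":24},"y":[63,43,27,44,2]},"fkt":{"ch":{"bns":75,"gp":53,"vxd":90,"wpu":70},"e":52},"yyd":[{"k":9,"l":61},{"ii":62,"j":34,"mw":89},{"aiq":72,"m":16,"v":30,"w":42}]}
After op 5 (add /ahx/mj 47): {"ahx":{"f":[61,18,13],"mj":47,"pt":{"lon":94,"vor":20},"u":{"p":36,"szv":24},"y":[63,43,27,44,2]},"fkt":{"ch":{"bns":75,"gp":53,"vxd":90,"wpu":70},"e":52},"yyd":[{"k":9,"l":61},{"ii":62,"j":34,"mw":89},{"aiq":72,"m":16,"v":30,"w":42}]}
After op 6 (add /v 18): {"ahx":{"f":[61,18,13],"mj":47,"pt":{"lon":94,"vor":20},"u":{"p":36,"szv":24},"y":[63,43,27,44,2]},"fkt":{"ch":{"bns":75,"gp":53,"vxd":90,"wpu":70},"e":52},"v":18,"yyd":[{"k":9,"l":61},{"ii":62,"j":34,"mw":89},{"aiq":72,"m":16,"v":30,"w":42}]}
After op 7 (replace /yyd/1/j 20): {"ahx":{"f":[61,18,13],"mj":47,"pt":{"lon":94,"vor":20},"u":{"p":36,"szv":24},"y":[63,43,27,44,2]},"fkt":{"ch":{"bns":75,"gp":53,"vxd":90,"wpu":70},"e":52},"v":18,"yyd":[{"k":9,"l":61},{"ii":62,"j":20,"mw":89},{"aiq":72,"m":16,"v":30,"w":42}]}
After op 8 (replace /ahx/f/0 8): {"ahx":{"f":[8,18,13],"mj":47,"pt":{"lon":94,"vor":20},"u":{"p":36,"szv":24},"y":[63,43,27,44,2]},"fkt":{"ch":{"bns":75,"gp":53,"vxd":90,"wpu":70},"e":52},"v":18,"yyd":[{"k":9,"l":61},{"ii":62,"j":20,"mw":89},{"aiq":72,"m":16,"v":30,"w":42}]}
After op 9 (replace /ahx/f 28): {"ahx":{"f":28,"mj":47,"pt":{"lon":94,"vor":20},"u":{"p":36,"szv":24},"y":[63,43,27,44,2]},"fkt":{"ch":{"bns":75,"gp":53,"vxd":90,"wpu":70},"e":52},"v":18,"yyd":[{"k":9,"l":61},{"ii":62,"j":20,"mw":89},{"aiq":72,"m":16,"v":30,"w":42}]}
After op 10 (replace /fkt/e 69): {"ahx":{"f":28,"mj":47,"pt":{"lon":94,"vor":20},"u":{"p":36,"szv":24},"y":[63,43,27,44,2]},"fkt":{"ch":{"bns":75,"gp":53,"vxd":90,"wpu":70},"e":69},"v":18,"yyd":[{"k":9,"l":61},{"ii":62,"j":20,"mw":89},{"aiq":72,"m":16,"v":30,"w":42}]}
After op 11 (replace /fkt/ch/wpu 81): {"ahx":{"f":28,"mj":47,"pt":{"lon":94,"vor":20},"u":{"p":36,"szv":24},"y":[63,43,27,44,2]},"fkt":{"ch":{"bns":75,"gp":53,"vxd":90,"wpu":81},"e":69},"v":18,"yyd":[{"k":9,"l":61},{"ii":62,"j":20,"mw":89},{"aiq":72,"m":16,"v":30,"w":42}]}
After op 12 (replace /ahx/y/2 35): {"ahx":{"f":28,"mj":47,"pt":{"lon":94,"vor":20},"u":{"p":36,"szv":24},"y":[63,43,35,44,2]},"fkt":{"ch":{"bns":75,"gp":53,"vxd":90,"wpu":81},"e":69},"v":18,"yyd":[{"k":9,"l":61},{"ii":62,"j":20,"mw":89},{"aiq":72,"m":16,"v":30,"w":42}]}
Value at /fkt/e: 69

Answer: 69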